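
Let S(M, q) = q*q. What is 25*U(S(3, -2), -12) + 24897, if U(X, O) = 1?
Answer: 24922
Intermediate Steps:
S(M, q) = q**2
25*U(S(3, -2), -12) + 24897 = 25*1 + 24897 = 25 + 24897 = 24922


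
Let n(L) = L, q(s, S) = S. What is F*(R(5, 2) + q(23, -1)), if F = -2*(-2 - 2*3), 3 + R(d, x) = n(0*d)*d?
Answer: -64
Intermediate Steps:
R(d, x) = -3 (R(d, x) = -3 + (0*d)*d = -3 + 0*d = -3 + 0 = -3)
F = 16 (F = -2*(-2 - 6) = -2*(-8) = 16)
F*(R(5, 2) + q(23, -1)) = 16*(-3 - 1) = 16*(-4) = -64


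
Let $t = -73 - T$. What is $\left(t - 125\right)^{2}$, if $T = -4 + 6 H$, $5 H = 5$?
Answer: $40000$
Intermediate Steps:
$H = 1$ ($H = \frac{1}{5} \cdot 5 = 1$)
$T = 2$ ($T = -4 + 6 \cdot 1 = -4 + 6 = 2$)
$t = -75$ ($t = -73 - 2 = -75$)
$\left(t - 125\right)^{2} = \left(-75 - 125\right)^{2} = \left(-200\right)^{2} = 40000$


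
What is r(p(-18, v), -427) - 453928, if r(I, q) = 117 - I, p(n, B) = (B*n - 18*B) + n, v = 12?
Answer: -453361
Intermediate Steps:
p(n, B) = n - 18*B + B*n (p(n, B) = (-18*B + B*n) + n = n - 18*B + B*n)
r(p(-18, v), -427) - 453928 = (117 - (-18 - 18*12 + 12*(-18))) - 453928 = (117 - (-18 - 216 - 216)) - 453928 = (117 - 1*(-450)) - 453928 = (117 + 450) - 453928 = 567 - 453928 = -453361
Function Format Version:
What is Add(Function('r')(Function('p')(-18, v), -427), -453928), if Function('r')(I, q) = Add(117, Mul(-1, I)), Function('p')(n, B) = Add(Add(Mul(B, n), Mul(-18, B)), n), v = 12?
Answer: -453361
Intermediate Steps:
Function('p')(n, B) = Add(n, Mul(-18, B), Mul(B, n)) (Function('p')(n, B) = Add(Add(Mul(-18, B), Mul(B, n)), n) = Add(n, Mul(-18, B), Mul(B, n)))
Add(Function('r')(Function('p')(-18, v), -427), -453928) = Add(Add(117, Mul(-1, Add(-18, Mul(-18, 12), Mul(12, -18)))), -453928) = Add(Add(117, Mul(-1, Add(-18, -216, -216))), -453928) = Add(Add(117, Mul(-1, -450)), -453928) = Add(Add(117, 450), -453928) = Add(567, -453928) = -453361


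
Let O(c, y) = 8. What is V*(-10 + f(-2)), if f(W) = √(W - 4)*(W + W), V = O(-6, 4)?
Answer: -80 - 32*I*√6 ≈ -80.0 - 78.384*I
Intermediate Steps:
V = 8
f(W) = 2*W*√(-4 + W) (f(W) = √(-4 + W)*(2*W) = 2*W*√(-4 + W))
V*(-10 + f(-2)) = 8*(-10 + 2*(-2)*√(-4 - 2)) = 8*(-10 + 2*(-2)*√(-6)) = 8*(-10 + 2*(-2)*(I*√6)) = 8*(-10 - 4*I*√6) = -80 - 32*I*√6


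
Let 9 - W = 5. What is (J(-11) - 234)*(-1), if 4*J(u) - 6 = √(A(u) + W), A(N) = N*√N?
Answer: 465/2 - √(4 - 11*I*√11)/4 ≈ 231.37 + 1.0109*I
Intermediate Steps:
A(N) = N^(3/2)
W = 4 (W = 9 - 1*5 = 9 - 5 = 4)
J(u) = 3/2 + √(4 + u^(3/2))/4 (J(u) = 3/2 + √(u^(3/2) + 4)/4 = 3/2 + √(4 + u^(3/2))/4)
(J(-11) - 234)*(-1) = ((3/2 + √(4 + (-11)^(3/2))/4) - 234)*(-1) = ((3/2 + √(4 - 11*I*√11)/4) - 234)*(-1) = (-465/2 + √(4 - 11*I*√11)/4)*(-1) = 465/2 - √(4 - 11*I*√11)/4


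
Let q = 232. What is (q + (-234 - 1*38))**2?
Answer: 1600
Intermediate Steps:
(q + (-234 - 1*38))**2 = (232 + (-234 - 1*38))**2 = (232 + (-234 - 38))**2 = (232 - 272)**2 = (-40)**2 = 1600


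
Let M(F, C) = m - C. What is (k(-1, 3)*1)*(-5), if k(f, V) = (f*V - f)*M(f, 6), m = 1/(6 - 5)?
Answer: -50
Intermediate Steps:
m = 1 (m = 1/1 = 1)
M(F, C) = 1 - C
k(f, V) = 5*f - 5*V*f (k(f, V) = (f*V - f)*(1 - 1*6) = (V*f - f)*(1 - 6) = (-f + V*f)*(-5) = 5*f - 5*V*f)
(k(-1, 3)*1)*(-5) = ((5*(-1)*(1 - 1*3))*1)*(-5) = ((5*(-1)*(1 - 3))*1)*(-5) = ((5*(-1)*(-2))*1)*(-5) = (10*1)*(-5) = 10*(-5) = -50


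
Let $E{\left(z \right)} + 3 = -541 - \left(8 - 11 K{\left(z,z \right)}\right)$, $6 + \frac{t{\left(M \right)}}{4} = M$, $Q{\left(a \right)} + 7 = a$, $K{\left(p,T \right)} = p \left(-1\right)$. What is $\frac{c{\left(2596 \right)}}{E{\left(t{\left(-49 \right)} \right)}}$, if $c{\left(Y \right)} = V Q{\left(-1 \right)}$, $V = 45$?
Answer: $- \frac{90}{467} \approx -0.19272$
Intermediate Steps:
$K{\left(p,T \right)} = - p$
$Q{\left(a \right)} = -7 + a$
$t{\left(M \right)} = -24 + 4 M$
$c{\left(Y \right)} = -360$ ($c{\left(Y \right)} = 45 \left(-7 - 1\right) = 45 \left(-8\right) = -360$)
$E{\left(z \right)} = -552 - 11 z$ ($E{\left(z \right)} = -3 - \left(549 - - 11 z\right) = -3 - \left(549 + 11 z\right) = -552 - 11 z$)
$\frac{c{\left(2596 \right)}}{E{\left(t{\left(-49 \right)} \right)}} = - \frac{360}{-552 - 11 \left(-24 + 4 \left(-49\right)\right)} = - \frac{360}{-552 - 11 \left(-24 - 196\right)} = - \frac{360}{-552 - -2420} = - \frac{360}{-552 + 2420} = - \frac{360}{1868} = \left(-360\right) \frac{1}{1868} = - \frac{90}{467}$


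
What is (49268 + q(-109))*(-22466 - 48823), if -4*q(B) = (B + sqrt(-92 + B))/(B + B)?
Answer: -28098060327/8 - 71289*I*sqrt(201)/872 ≈ -3.5123e+9 - 1159.1*I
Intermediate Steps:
q(B) = -(B + sqrt(-92 + B))/(8*B) (q(B) = -(B + sqrt(-92 + B))/(4*(B + B)) = -(B + sqrt(-92 + B))/(4*(2*B)) = -(B + sqrt(-92 + B))*1/(2*B)/4 = -(B + sqrt(-92 + B))/(8*B))
(49268 + q(-109))*(-22466 - 48823) = (49268 + (1/8)*(-1*(-109) - sqrt(-92 - 109))/(-109))*(-22466 - 48823) = (49268 + (1/8)*(-1/109)*(109 - sqrt(-201)))*(-71289) = (49268 + (1/8)*(-1/109)*(109 - I*sqrt(201)))*(-71289) = (49268 + (-1/8 + I*sqrt(201)/872))*(-71289) = (394143/8 + I*sqrt(201)/872)*(-71289) = -28098060327/8 - 71289*I*sqrt(201)/872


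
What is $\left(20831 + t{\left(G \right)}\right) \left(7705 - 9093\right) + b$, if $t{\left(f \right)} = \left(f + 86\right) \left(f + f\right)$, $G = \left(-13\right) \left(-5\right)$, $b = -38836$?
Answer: $-56198704$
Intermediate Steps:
$G = 65$
$t{\left(f \right)} = 2 f \left(86 + f\right)$ ($t{\left(f \right)} = \left(86 + f\right) 2 f = 2 f \left(86 + f\right)$)
$\left(20831 + t{\left(G \right)}\right) \left(7705 - 9093\right) + b = \left(20831 + 2 \cdot 65 \left(86 + 65\right)\right) \left(7705 - 9093\right) - 38836 = \left(20831 + 2 \cdot 65 \cdot 151\right) \left(-1388\right) - 38836 = \left(20831 + 19630\right) \left(-1388\right) - 38836 = 40461 \left(-1388\right) - 38836 = -56159868 - 38836 = -56198704$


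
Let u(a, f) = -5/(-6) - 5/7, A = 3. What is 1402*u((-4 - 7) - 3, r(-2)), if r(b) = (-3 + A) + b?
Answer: 3505/21 ≈ 166.90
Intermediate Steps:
r(b) = b (r(b) = (-3 + 3) + b = 0 + b = b)
u(a, f) = 5/42 (u(a, f) = -5*(-⅙) - 5*⅐ = ⅚ - 5/7 = 5/42)
1402*u((-4 - 7) - 3, r(-2)) = 1402*(5/42) = 3505/21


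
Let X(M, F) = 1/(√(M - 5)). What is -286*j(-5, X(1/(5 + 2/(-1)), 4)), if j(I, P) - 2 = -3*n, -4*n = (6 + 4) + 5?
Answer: -7579/2 ≈ -3789.5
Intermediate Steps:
n = -15/4 (n = -((6 + 4) + 5)/4 = -(10 + 5)/4 = -¼*15 = -15/4 ≈ -3.7500)
X(M, F) = (-5 + M)^(-½) (X(M, F) = 1/(√(-5 + M)) = (-5 + M)^(-½))
j(I, P) = 53/4 (j(I, P) = 2 - 3*(-15/4) = 2 + 45/4 = 53/4)
-286*j(-5, X(1/(5 + 2/(-1)), 4)) = -286*53/4 = -7579/2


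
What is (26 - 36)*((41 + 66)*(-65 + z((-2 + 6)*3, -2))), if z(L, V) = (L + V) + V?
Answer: 60990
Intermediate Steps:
z(L, V) = L + 2*V
(26 - 36)*((41 + 66)*(-65 + z((-2 + 6)*3, -2))) = (26 - 36)*((41 + 66)*(-65 + ((-2 + 6)*3 + 2*(-2)))) = -1070*(-65 + (4*3 - 4)) = -1070*(-65 + (12 - 4)) = -1070*(-65 + 8) = -1070*(-57) = -10*(-6099) = 60990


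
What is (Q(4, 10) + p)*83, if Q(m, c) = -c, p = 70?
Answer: 4980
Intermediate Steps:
(Q(4, 10) + p)*83 = (-1*10 + 70)*83 = (-10 + 70)*83 = 60*83 = 4980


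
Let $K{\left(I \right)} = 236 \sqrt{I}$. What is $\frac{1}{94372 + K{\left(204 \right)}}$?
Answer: $\frac{23593}{2223678100} - \frac{59 \sqrt{51}}{1111839050} \approx 1.0231 \cdot 10^{-5}$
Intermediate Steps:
$\frac{1}{94372 + K{\left(204 \right)}} = \frac{1}{94372 + 236 \sqrt{204}} = \frac{1}{94372 + 236 \cdot 2 \sqrt{51}} = \frac{1}{94372 + 472 \sqrt{51}}$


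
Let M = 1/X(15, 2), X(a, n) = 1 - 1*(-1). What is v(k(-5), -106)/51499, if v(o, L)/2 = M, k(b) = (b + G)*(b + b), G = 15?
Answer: 1/51499 ≈ 1.9418e-5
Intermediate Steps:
X(a, n) = 2 (X(a, n) = 1 + 1 = 2)
k(b) = 2*b*(15 + b) (k(b) = (b + 15)*(b + b) = (15 + b)*(2*b) = 2*b*(15 + b))
M = ½ (M = 1/2 = ½ ≈ 0.50000)
v(o, L) = 1 (v(o, L) = 2*(½) = 1)
v(k(-5), -106)/51499 = 1/51499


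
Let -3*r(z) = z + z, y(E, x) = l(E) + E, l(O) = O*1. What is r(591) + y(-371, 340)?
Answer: -1136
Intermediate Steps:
l(O) = O
y(E, x) = 2*E (y(E, x) = E + E = 2*E)
r(z) = -2*z/3 (r(z) = -(z + z)/3 = -2*z/3)
r(591) + y(-371, 340) = -⅔*591 + 2*(-371) = -394 - 742 = -1136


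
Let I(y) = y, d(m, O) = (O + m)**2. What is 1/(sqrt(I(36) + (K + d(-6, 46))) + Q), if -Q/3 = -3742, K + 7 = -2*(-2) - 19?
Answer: 1871/21003577 - sqrt(1614)/126021462 ≈ 8.8761e-5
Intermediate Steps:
K = -22 (K = -7 + (-2*(-2) - 19) = -7 + (4 - 19) = -7 - 15 = -22)
Q = 11226 (Q = -3*(-3742) = 11226)
1/(sqrt(I(36) + (K + d(-6, 46))) + Q) = 1/(sqrt(36 + (-22 + (46 - 6)**2)) + 11226) = 1/(sqrt(36 + (-22 + 40**2)) + 11226) = 1/(sqrt(36 + (-22 + 1600)) + 11226) = 1/(sqrt(36 + 1578) + 11226) = 1/(sqrt(1614) + 11226) = 1/(11226 + sqrt(1614))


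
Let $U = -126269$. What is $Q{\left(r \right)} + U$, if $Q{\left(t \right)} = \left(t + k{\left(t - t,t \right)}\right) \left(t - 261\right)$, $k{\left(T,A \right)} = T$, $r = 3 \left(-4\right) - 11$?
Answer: $-119737$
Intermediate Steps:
$r = -23$ ($r = -12 - 11 = -23$)
$Q{\left(t \right)} = t \left(-261 + t\right)$ ($Q{\left(t \right)} = \left(t + \left(t - t\right)\right) \left(t - 261\right) = \left(t + 0\right) \left(-261 + t\right) = t \left(-261 + t\right)$)
$Q{\left(r \right)} + U = - 23 \left(-261 - 23\right) - 126269 = \left(-23\right) \left(-284\right) - 126269 = 6532 - 126269 = -119737$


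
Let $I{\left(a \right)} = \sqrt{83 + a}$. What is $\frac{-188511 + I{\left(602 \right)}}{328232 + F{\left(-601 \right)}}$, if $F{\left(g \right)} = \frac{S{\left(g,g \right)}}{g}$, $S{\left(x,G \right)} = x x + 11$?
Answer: $- \frac{113295111}{196906220} + \frac{601 \sqrt{685}}{196906220} \approx -0.5753$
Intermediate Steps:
$S{\left(x,G \right)} = 11 + x^{2}$ ($S{\left(x,G \right)} = x^{2} + 11 = 11 + x^{2}$)
$F{\left(g \right)} = \frac{11 + g^{2}}{g}$
$\frac{-188511 + I{\left(602 \right)}}{328232 + F{\left(-601 \right)}} = \frac{-188511 + \sqrt{83 + 602}}{328232 - \left(601 - \frac{11}{-601}\right)} = \frac{-188511 + \sqrt{685}}{328232 + \left(-601 + 11 \left(- \frac{1}{601}\right)\right)} = \frac{-188511 + \sqrt{685}}{328232 - \frac{361212}{601}} = \frac{-188511 + \sqrt{685}}{\frac{196906220}{601}} = \left(-188511 + \sqrt{685}\right) \frac{601}{196906220} = - \frac{113295111}{196906220} + \frac{601 \sqrt{685}}{196906220}$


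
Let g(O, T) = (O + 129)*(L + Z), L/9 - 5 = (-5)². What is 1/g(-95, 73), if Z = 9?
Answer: 1/9486 ≈ 0.00010542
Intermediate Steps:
L = 270 (L = 45 + 9*(-5)² = 45 + 9*25 = 45 + 225 = 270)
g(O, T) = 35991 + 279*O (g(O, T) = (O + 129)*(270 + 9) = (129 + O)*279 = 35991 + 279*O)
1/g(-95, 73) = 1/(35991 + 279*(-95)) = 1/(35991 - 26505) = 1/9486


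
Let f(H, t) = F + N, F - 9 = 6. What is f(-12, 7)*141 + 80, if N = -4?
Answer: 1631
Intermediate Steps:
F = 15 (F = 9 + 6 = 15)
f(H, t) = 11 (f(H, t) = 15 - 4 = 11)
f(-12, 7)*141 + 80 = 11*141 + 80 = 1551 + 80 = 1631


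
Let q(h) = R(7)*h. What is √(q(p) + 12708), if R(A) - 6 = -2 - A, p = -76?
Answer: 14*√66 ≈ 113.74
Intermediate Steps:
R(A) = 4 - A (R(A) = 6 + (-2 - A) = 4 - A)
q(h) = -3*h (q(h) = (4 - 1*7)*h = (4 - 7)*h = -3*h)
√(q(p) + 12708) = √(-3*(-76) + 12708) = √(228 + 12708) = √12936 = 14*√66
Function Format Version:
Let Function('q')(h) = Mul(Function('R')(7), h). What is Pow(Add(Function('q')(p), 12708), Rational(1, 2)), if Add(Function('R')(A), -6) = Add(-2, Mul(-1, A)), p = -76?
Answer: Mul(14, Pow(66, Rational(1, 2))) ≈ 113.74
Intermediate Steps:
Function('R')(A) = Add(4, Mul(-1, A)) (Function('R')(A) = Add(6, Add(-2, Mul(-1, A))) = Add(4, Mul(-1, A)))
Function('q')(h) = Mul(-3, h) (Function('q')(h) = Mul(Add(4, Mul(-1, 7)), h) = Mul(Add(4, -7), h) = Mul(-3, h))
Pow(Add(Function('q')(p), 12708), Rational(1, 2)) = Pow(Add(Mul(-3, -76), 12708), Rational(1, 2)) = Pow(Add(228, 12708), Rational(1, 2)) = Pow(12936, Rational(1, 2)) = Mul(14, Pow(66, Rational(1, 2)))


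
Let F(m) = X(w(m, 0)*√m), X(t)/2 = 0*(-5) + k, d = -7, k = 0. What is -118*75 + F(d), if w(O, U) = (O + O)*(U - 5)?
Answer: -8850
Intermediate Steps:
w(O, U) = 2*O*(-5 + U) (w(O, U) = (2*O)*(-5 + U) = 2*O*(-5 + U))
X(t) = 0 (X(t) = 2*(0*(-5) + 0) = 2*(0 + 0) = 2*0 = 0)
F(m) = 0
-118*75 + F(d) = -118*75 + 0 = -8850 + 0 = -8850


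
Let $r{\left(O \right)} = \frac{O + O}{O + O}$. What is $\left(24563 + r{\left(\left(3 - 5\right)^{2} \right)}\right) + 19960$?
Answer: $44524$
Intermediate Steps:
$r{\left(O \right)} = 1$ ($r{\left(O \right)} = \frac{2 O}{2 O} = 2 O \frac{1}{2 O} = 1$)
$\left(24563 + r{\left(\left(3 - 5\right)^{2} \right)}\right) + 19960 = \left(24563 + 1\right) + 19960 = 24564 + 19960 = 44524$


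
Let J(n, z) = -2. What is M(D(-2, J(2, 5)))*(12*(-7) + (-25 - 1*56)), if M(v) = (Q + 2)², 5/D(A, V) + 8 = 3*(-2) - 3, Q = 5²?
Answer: -120285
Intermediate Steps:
Q = 25
D(A, V) = -5/17 (D(A, V) = 5/(-8 + (3*(-2) - 3)) = 5/(-8 + (-6 - 3)) = 5/(-8 - 9) = 5/(-17) = 5*(-1/17) = -5/17)
M(v) = 729 (M(v) = (25 + 2)² = 27² = 729)
M(D(-2, J(2, 5)))*(12*(-7) + (-25 - 1*56)) = 729*(12*(-7) + (-25 - 1*56)) = 729*(-84 + (-25 - 56)) = 729*(-84 - 81) = 729*(-165) = -120285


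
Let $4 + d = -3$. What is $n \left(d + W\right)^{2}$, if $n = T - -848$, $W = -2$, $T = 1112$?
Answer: $158760$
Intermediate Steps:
$d = -7$ ($d = -4 - 3 = -7$)
$n = 1960$ ($n = 1112 - -848 = 1112 + 848 = 1960$)
$n \left(d + W\right)^{2} = 1960 \left(-7 - 2\right)^{2} = 1960 \left(-9\right)^{2} = 1960 \cdot 81 = 158760$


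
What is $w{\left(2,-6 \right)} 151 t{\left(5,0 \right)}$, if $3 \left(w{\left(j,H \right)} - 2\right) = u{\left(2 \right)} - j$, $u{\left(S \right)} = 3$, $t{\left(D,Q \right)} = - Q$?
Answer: $0$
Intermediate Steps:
$w{\left(j,H \right)} = 3 - \frac{j}{3}$ ($w{\left(j,H \right)} = 2 + \frac{3 - j}{3} = 2 - \left(-1 + \frac{j}{3}\right) = 3 - \frac{j}{3}$)
$w{\left(2,-6 \right)} 151 t{\left(5,0 \right)} = \left(3 - \frac{2}{3}\right) 151 \left(\left(-1\right) 0\right) = \left(3 - \frac{2}{3}\right) 151 \cdot 0 = \frac{7}{3} \cdot 151 \cdot 0 = \frac{1057}{3} \cdot 0 = 0$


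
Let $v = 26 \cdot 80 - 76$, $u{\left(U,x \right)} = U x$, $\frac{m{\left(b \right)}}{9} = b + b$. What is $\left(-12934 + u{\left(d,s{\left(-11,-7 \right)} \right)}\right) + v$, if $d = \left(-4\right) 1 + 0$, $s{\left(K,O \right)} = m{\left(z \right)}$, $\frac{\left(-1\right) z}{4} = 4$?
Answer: $-9778$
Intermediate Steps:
$z = -16$ ($z = \left(-4\right) 4 = -16$)
$m{\left(b \right)} = 18 b$ ($m{\left(b \right)} = 9 \left(b + b\right) = 9 \cdot 2 b = 18 b$)
$s{\left(K,O \right)} = -288$ ($s{\left(K,O \right)} = 18 \left(-16\right) = -288$)
$d = -4$ ($d = -4 + 0 = -4$)
$v = 2004$ ($v = 2080 - 76 = 2004$)
$\left(-12934 + u{\left(d,s{\left(-11,-7 \right)} \right)}\right) + v = \left(-12934 - -1152\right) + 2004 = \left(-12934 + 1152\right) + 2004 = -11782 + 2004 = -9778$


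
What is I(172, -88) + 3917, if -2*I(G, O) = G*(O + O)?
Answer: 19053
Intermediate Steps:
I(G, O) = -G*O (I(G, O) = -G*(O + O)/2 = -G*2*O/2 = -G*O)
I(172, -88) + 3917 = -1*172*(-88) + 3917 = 15136 + 3917 = 19053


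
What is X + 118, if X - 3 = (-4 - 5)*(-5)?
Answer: 166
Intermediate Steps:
X = 48 (X = 3 + (-4 - 5)*(-5) = 3 - 9*(-5) = 3 + 45 = 48)
X + 118 = 48 + 118 = 166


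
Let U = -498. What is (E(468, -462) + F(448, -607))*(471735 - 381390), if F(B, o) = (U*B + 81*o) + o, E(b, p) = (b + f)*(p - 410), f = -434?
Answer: -27331711470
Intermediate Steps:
E(b, p) = (-434 + b)*(-410 + p) (E(b, p) = (b - 434)*(p - 410) = (-434 + b)*(-410 + p))
F(B, o) = -498*B + 82*o (F(B, o) = (-498*B + 81*o) + o = -498*B + 82*o)
(E(468, -462) + F(448, -607))*(471735 - 381390) = ((177940 - 434*(-462) - 410*468 + 468*(-462)) + (-498*448 + 82*(-607)))*(471735 - 381390) = ((177940 + 200508 - 191880 - 216216) + (-223104 - 49774))*90345 = (-29648 - 272878)*90345 = -302526*90345 = -27331711470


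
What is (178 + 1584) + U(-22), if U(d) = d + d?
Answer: 1718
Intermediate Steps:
U(d) = 2*d
(178 + 1584) + U(-22) = (178 + 1584) + 2*(-22) = 1762 - 44 = 1718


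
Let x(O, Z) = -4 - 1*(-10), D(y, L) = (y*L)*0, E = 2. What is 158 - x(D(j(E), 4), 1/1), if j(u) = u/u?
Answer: 152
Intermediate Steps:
j(u) = 1
D(y, L) = 0 (D(y, L) = (L*y)*0 = 0)
x(O, Z) = 6 (x(O, Z) = -4 + 10 = 6)
158 - x(D(j(E), 4), 1/1) = 158 - 1*6 = 158 - 6 = 152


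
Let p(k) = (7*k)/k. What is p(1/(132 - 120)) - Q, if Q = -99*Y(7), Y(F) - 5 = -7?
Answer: -191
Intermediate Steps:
Y(F) = -2 (Y(F) = 5 - 7 = -2)
p(k) = 7
Q = 198 (Q = -99*(-2) = 198)
p(1/(132 - 120)) - Q = 7 - 1*198 = 7 - 198 = -191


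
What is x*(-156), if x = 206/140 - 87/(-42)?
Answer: -19344/35 ≈ -552.69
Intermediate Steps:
x = 124/35 (x = 206*(1/140) - 87*(-1/42) = 103/70 + 29/14 = 124/35 ≈ 3.5429)
x*(-156) = (124/35)*(-156) = -19344/35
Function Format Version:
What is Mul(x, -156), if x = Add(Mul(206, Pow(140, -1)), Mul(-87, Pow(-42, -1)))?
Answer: Rational(-19344, 35) ≈ -552.69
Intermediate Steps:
x = Rational(124, 35) (x = Add(Mul(206, Rational(1, 140)), Mul(-87, Rational(-1, 42))) = Add(Rational(103, 70), Rational(29, 14)) = Rational(124, 35) ≈ 3.5429)
Mul(x, -156) = Mul(Rational(124, 35), -156) = Rational(-19344, 35)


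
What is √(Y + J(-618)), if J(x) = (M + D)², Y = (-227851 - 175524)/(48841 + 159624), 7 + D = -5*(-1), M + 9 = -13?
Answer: √997900816649/41693 ≈ 23.960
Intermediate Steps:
M = -22 (M = -9 - 13 = -22)
D = -2 (D = -7 - 5*(-1) = -7 + 5 = -2)
Y = -80675/41693 (Y = -403375/208465 = -403375*1/208465 = -80675/41693 ≈ -1.9350)
J(x) = 576 (J(x) = (-22 - 2)² = (-24)² = 576)
√(Y + J(-618)) = √(-80675/41693 + 576) = √(23934493/41693) = √997900816649/41693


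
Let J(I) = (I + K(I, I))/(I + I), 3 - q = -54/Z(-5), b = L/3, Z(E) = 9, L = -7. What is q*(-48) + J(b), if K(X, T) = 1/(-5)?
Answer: -15101/35 ≈ -431.46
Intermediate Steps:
K(X, T) = -⅕
b = -7/3 ≈ -2.3333
q = 9 (q = 3 - (-54)/9 = 3 - 1*(-6) = 3 + 6 = 9)
J(I) = (-⅕ + I)/(2*I) (J(I) = (I - ⅕)/(I + I) = (-⅕ + I)/((2*I)) = (-⅕ + I)*(1/(2*I)) = (-⅕ + I)/(2*I))
q*(-48) + J(b) = 9*(-48) + (-1 + 5*(-7/3))/(10*(-7/3)) = -432 + (⅒)*(-3/7)*(-1 - 35/3) = -432 + (⅒)*(-3/7)*(-38/3) = -432 + 19/35 = -15101/35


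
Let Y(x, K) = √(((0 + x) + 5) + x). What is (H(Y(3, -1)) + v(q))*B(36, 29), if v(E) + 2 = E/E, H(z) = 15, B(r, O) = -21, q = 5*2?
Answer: -294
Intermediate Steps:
q = 10
Y(x, K) = √(5 + 2*x) (Y(x, K) = √((x + 5) + x) = √((5 + x) + x) = √(5 + 2*x))
v(E) = -1 (v(E) = -2 + E/E = -2 + 1 = -1)
(H(Y(3, -1)) + v(q))*B(36, 29) = (15 - 1)*(-21) = 14*(-21) = -294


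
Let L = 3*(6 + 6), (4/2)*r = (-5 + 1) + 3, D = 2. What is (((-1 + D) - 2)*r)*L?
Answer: 18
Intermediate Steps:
r = -½ (r = ((-5 + 1) + 3)/2 = (-4 + 3)/2 = (½)*(-1) = -½ ≈ -0.50000)
L = 36 (L = 3*12 = 36)
(((-1 + D) - 2)*r)*L = (((-1 + 2) - 2)*(-½))*36 = ((1 - 2)*(-½))*36 = -1*(-½)*36 = (½)*36 = 18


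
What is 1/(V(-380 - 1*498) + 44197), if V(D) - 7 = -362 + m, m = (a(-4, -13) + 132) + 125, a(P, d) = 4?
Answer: 1/44103 ≈ 2.2674e-5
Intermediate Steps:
m = 261 (m = (4 + 132) + 125 = 136 + 125 = 261)
V(D) = -94 (V(D) = 7 + (-362 + 261) = 7 - 101 = -94)
1/(V(-380 - 1*498) + 44197) = 1/(-94 + 44197) = 1/44103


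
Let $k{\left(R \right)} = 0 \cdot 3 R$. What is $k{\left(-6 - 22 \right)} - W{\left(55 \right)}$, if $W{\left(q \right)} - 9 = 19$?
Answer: $-28$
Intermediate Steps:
$W{\left(q \right)} = 28$ ($W{\left(q \right)} = 9 + 19 = 28$)
$k{\left(R \right)} = 0$ ($k{\left(R \right)} = 0 R = 0$)
$k{\left(-6 - 22 \right)} - W{\left(55 \right)} = 0 - 28 = -28$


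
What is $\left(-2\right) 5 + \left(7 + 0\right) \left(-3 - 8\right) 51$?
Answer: $-3937$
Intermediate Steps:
$\left(-2\right) 5 + \left(7 + 0\right) \left(-3 - 8\right) 51 = -10 + 7 \left(-11\right) 51 = -10 - 3927 = -3937$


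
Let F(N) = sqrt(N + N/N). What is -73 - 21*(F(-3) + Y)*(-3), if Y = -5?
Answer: -388 + 63*I*sqrt(2) ≈ -388.0 + 89.095*I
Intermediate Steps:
F(N) = sqrt(1 + N) (F(N) = sqrt(N + 1) = sqrt(1 + N))
-73 - 21*(F(-3) + Y)*(-3) = -73 - 21*(sqrt(1 - 3) - 5)*(-3) = -73 - 21*(sqrt(-2) - 5)*(-3) = -73 - 21*(I*sqrt(2) - 5)*(-3) = -73 - 21*(-5 + I*sqrt(2))*(-3) = -73 - 21*(15 - 3*I*sqrt(2)) = -73 + (-315 + 63*I*sqrt(2)) = -388 + 63*I*sqrt(2)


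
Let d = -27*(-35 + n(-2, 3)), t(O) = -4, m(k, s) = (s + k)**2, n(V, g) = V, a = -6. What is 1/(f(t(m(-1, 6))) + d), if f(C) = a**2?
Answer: 1/1035 ≈ 0.00096618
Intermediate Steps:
m(k, s) = (k + s)**2
f(C) = 36 (f(C) = (-6)**2 = 36)
d = 999 (d = -27*(-35 - 2) = -27*(-37) = 999)
1/(f(t(m(-1, 6))) + d) = 1/(36 + 999) = 1/1035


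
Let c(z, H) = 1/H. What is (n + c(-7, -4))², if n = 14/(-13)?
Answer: 4761/2704 ≈ 1.7607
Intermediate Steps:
n = -14/13 (n = 14*(-1/13) = -14/13 ≈ -1.0769)
(n + c(-7, -4))² = (-14/13 + 1/(-4))² = (-14/13 - ¼)² = (-69/52)² = 4761/2704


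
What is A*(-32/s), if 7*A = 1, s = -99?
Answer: 32/693 ≈ 0.046176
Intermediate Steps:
A = ⅐ (A = (⅐)*1 = ⅐ ≈ 0.14286)
A*(-32/s) = (-32/(-99))/7 = (-32*(-1/99))/7 = (⅐)*(32/99) = 32/693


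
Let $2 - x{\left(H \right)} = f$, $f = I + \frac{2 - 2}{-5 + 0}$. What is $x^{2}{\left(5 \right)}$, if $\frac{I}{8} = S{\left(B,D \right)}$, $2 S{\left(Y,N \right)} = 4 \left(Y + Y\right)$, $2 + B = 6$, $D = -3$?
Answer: $15876$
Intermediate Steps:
$B = 4$ ($B = -2 + 6 = 4$)
$S{\left(Y,N \right)} = 4 Y$ ($S{\left(Y,N \right)} = \frac{4 \left(Y + Y\right)}{2} = \frac{4 \cdot 2 Y}{2} = \frac{8 Y}{2} = 4 Y$)
$I = 128$ ($I = 8 \cdot 4 \cdot 4 = 8 \cdot 16 = 128$)
$f = 128$ ($f = 128 + \frac{2 - 2}{-5 + 0} = 128 + \frac{0}{-5} = 128 + 0 \left(- \frac{1}{5}\right) = 128 + 0 = 128$)
$x{\left(H \right)} = -126$ ($x{\left(H \right)} = 2 - 128 = -126$)
$x^{2}{\left(5 \right)} = \left(-126\right)^{2} = 15876$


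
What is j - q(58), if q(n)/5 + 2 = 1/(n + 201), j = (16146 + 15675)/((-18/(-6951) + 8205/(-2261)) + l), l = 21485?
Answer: 47725634918879/4163804879962 ≈ 11.462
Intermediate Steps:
j = 23814550011/16076466718 (j = (16146 + 15675)/((-18/(-6951) + 8205/(-2261)) + 21485) = 31821/((-18*(-1/6951) + 8205*(-1/2261)) + 21485) = 31821/((6/2317 - 8205/2261) + 21485) = 31821/(-2713917/748391 + 21485) = 31821/(16076466718/748391) = 31821*(748391/16076466718) = 23814550011/16076466718 ≈ 1.4813)
q(n) = -10 + 5/(201 + n) (q(n) = -10 + 5/(n + 201) = -10 + 5/(201 + n))
j - q(58) = 23814550011/16076466718 - 5*(-401 - 2*58)/(201 + 58) = 23814550011/16076466718 - 5*(-401 - 116)/259 = 23814550011/16076466718 - 5*(-517)/259 = 23814550011/16076466718 - 1*(-2585/259) = 23814550011/16076466718 + 2585/259 = 47725634918879/4163804879962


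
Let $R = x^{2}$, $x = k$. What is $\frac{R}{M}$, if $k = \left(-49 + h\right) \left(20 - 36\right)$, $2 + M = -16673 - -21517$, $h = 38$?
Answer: $\frac{15488}{2421} \approx 6.3974$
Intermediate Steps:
$M = 4842$ ($M = -2 - -4844 = -2 + \left(-16673 + 21517\right) = -2 + 4844 = 4842$)
$k = 176$ ($k = \left(-49 + 38\right) \left(20 - 36\right) = \left(-11\right) \left(-16\right) = 176$)
$x = 176$
$R = 30976$ ($R = 176^{2} = 30976$)
$\frac{R}{M} = \frac{30976}{4842} = 30976 \cdot \frac{1}{4842} = \frac{15488}{2421}$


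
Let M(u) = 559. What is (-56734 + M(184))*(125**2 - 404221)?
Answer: 21829380300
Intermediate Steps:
(-56734 + M(184))*(125**2 - 404221) = (-56734 + 559)*(125**2 - 404221) = -56175*(15625 - 404221) = -56175*(-388596) = 21829380300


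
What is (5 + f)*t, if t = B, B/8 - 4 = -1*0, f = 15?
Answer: 640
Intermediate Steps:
B = 32 (B = 32 + 8*(-1*0) = 32 + 8*0 = 32 + 0 = 32)
t = 32
(5 + f)*t = (5 + 15)*32 = 20*32 = 640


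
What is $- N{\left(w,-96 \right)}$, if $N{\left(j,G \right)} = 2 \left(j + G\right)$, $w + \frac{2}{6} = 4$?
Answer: $\frac{554}{3} \approx 184.67$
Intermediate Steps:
$w = \frac{11}{3}$ ($w = - \frac{1}{3} + 4 = \frac{11}{3} \approx 3.6667$)
$N{\left(j,G \right)} = 2 G + 2 j$ ($N{\left(j,G \right)} = 2 \left(G + j\right) = 2 G + 2 j$)
$- N{\left(w,-96 \right)} = - (2 \left(-96\right) + 2 \cdot \frac{11}{3}) = - (-192 + \frac{22}{3}) = \left(-1\right) \left(- \frac{554}{3}\right) = \frac{554}{3}$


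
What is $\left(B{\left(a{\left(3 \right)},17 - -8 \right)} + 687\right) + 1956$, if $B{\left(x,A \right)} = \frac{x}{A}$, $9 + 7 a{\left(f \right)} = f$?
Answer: $\frac{462519}{175} \approx 2643.0$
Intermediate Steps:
$a{\left(f \right)} = - \frac{9}{7} + \frac{f}{7}$
$\left(B{\left(a{\left(3 \right)},17 - -8 \right)} + 687\right) + 1956 = \left(\frac{- \frac{9}{7} + \frac{1}{7} \cdot 3}{17 - -8} + 687\right) + 1956 = \left(\frac{- \frac{9}{7} + \frac{3}{7}}{17 + 8} + 687\right) + 1956 = \left(- \frac{6}{7 \cdot 25} + 687\right) + 1956 = \left(\left(- \frac{6}{7}\right) \frac{1}{25} + 687\right) + 1956 = \left(- \frac{6}{175} + 687\right) + 1956 = \frac{120219}{175} + 1956 = \frac{462519}{175}$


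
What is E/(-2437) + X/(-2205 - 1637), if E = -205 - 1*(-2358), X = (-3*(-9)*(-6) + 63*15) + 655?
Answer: -5888116/4681477 ≈ -1.2577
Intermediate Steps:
X = 1438 (X = (27*(-6) + 945) + 655 = (-162 + 945) + 655 = 783 + 655 = 1438)
E = 2153 (E = -205 + 2358 = 2153)
E/(-2437) + X/(-2205 - 1637) = 2153/(-2437) + 1438/(-2205 - 1637) = 2153*(-1/2437) + 1438/(-3842) = -2153/2437 + 1438*(-1/3842) = -2153/2437 - 719/1921 = -5888116/4681477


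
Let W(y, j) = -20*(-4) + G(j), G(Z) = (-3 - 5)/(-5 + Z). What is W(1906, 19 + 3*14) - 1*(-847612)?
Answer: 5933843/7 ≈ 8.4769e+5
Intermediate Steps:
G(Z) = -8/(-5 + Z)
W(y, j) = 80 - 8/(-5 + j) (W(y, j) = -20*(-4) - 8/(-5 + j) = 80 - 8/(-5 + j))
W(1906, 19 + 3*14) - 1*(-847612) = 8*(-51 + 10*(19 + 3*14))/(-5 + (19 + 3*14)) - 1*(-847612) = 8*(-51 + 10*(19 + 42))/(-5 + (19 + 42)) + 847612 = 8*(-51 + 10*61)/(-5 + 61) + 847612 = 8*(-51 + 610)/56 + 847612 = 8*(1/56)*559 + 847612 = 559/7 + 847612 = 5933843/7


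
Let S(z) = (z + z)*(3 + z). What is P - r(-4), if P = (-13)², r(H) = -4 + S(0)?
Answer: 173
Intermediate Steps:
S(z) = 2*z*(3 + z) (S(z) = (2*z)*(3 + z) = 2*z*(3 + z))
r(H) = -4 (r(H) = -4 + 2*0*(3 + 0) = -4 + 2*0*3 = -4 + 0 = -4)
P = 169
P - r(-4) = 169 - 1*(-4) = 169 + 4 = 173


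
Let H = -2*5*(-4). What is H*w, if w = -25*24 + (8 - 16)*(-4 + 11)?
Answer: -26240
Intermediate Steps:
H = 40 (H = -10*(-4) = 40)
w = -656 (w = -600 - 8*7 = -600 - 56 = -656)
H*w = 40*(-656) = -26240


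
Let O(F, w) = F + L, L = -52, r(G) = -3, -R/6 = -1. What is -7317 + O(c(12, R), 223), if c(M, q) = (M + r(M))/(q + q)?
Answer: -29473/4 ≈ -7368.3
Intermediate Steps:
R = 6 (R = -6*(-1) = 6)
c(M, q) = (-3 + M)/(2*q) (c(M, q) = (M - 3)/(q + q) = (-3 + M)/((2*q)) = (-3 + M)*(1/(2*q)) = (-3 + M)/(2*q))
O(F, w) = -52 + F (O(F, w) = F - 52 = -52 + F)
-7317 + O(c(12, R), 223) = -7317 + (-52 + (½)*(-3 + 12)/6) = -7317 + (-52 + (½)*(⅙)*9) = -7317 + (-52 + ¾) = -7317 - 205/4 = -29473/4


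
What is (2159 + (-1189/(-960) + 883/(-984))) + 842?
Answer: 118132789/39360 ≈ 3001.3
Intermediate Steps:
(2159 + (-1189/(-960) + 883/(-984))) + 842 = (2159 + (-1189*(-1/960) + 883*(-1/984))) + 842 = (2159 + (1189/960 - 883/984)) + 842 = (2159 + 13429/39360) + 842 = 84991669/39360 + 842 = 118132789/39360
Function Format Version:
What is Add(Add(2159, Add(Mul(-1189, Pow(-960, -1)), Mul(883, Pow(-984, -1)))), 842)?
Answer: Rational(118132789, 39360) ≈ 3001.3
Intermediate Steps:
Add(Add(2159, Add(Mul(-1189, Pow(-960, -1)), Mul(883, Pow(-984, -1)))), 842) = Add(Add(2159, Add(Mul(-1189, Rational(-1, 960)), Mul(883, Rational(-1, 984)))), 842) = Add(Add(2159, Add(Rational(1189, 960), Rational(-883, 984))), 842) = Add(Add(2159, Rational(13429, 39360)), 842) = Add(Rational(84991669, 39360), 842) = Rational(118132789, 39360)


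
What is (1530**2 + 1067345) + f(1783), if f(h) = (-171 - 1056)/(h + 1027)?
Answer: 9577167223/2810 ≈ 3.4082e+6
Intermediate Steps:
f(h) = -1227/(1027 + h)
(1530**2 + 1067345) + f(1783) = (1530**2 + 1067345) - 1227/(1027 + 1783) = (2340900 + 1067345) - 1227/2810 = 3408245 - 1227*1/2810 = 3408245 - 1227/2810 = 9577167223/2810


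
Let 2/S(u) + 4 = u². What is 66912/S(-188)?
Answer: 1182335040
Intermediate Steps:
S(u) = 2/(-4 + u²)
66912/S(-188) = 66912/((2/(-4 + (-188)²))) = 66912/((2/(-4 + 35344))) = 66912/((2/35340)) = 66912/((2*(1/35340))) = 66912/(1/17670) = 66912*17670 = 1182335040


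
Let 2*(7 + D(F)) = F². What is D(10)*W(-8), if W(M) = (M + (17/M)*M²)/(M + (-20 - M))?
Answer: 1548/5 ≈ 309.60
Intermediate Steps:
D(F) = -7 + F²/2
W(M) = -9*M/10 (W(M) = (M + 17*M)/(-20) = (18*M)*(-1/20) = -9*M/10)
D(10)*W(-8) = (-7 + (½)*10²)*(-9/10*(-8)) = (-7 + (½)*100)*(36/5) = (-7 + 50)*(36/5) = 43*(36/5) = 1548/5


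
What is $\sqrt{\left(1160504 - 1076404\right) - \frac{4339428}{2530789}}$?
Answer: $\frac{4 \sqrt{33665032248210463}}{2530789} \approx 290.0$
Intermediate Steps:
$\sqrt{\left(1160504 - 1076404\right) - \frac{4339428}{2530789}} = \sqrt{84100 - \frac{4339428}{2530789}} = \sqrt{\frac{212835015472}{2530789}} = \frac{4 \sqrt{33665032248210463}}{2530789}$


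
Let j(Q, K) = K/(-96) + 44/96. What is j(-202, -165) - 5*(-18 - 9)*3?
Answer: 39089/96 ≈ 407.18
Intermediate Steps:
j(Q, K) = 11/24 - K/96 (j(Q, K) = K*(-1/96) + 44*(1/96) = -K/96 + 11/24 = 11/24 - K/96)
j(-202, -165) - 5*(-18 - 9)*3 = (11/24 - 1/96*(-165)) - 5*(-18 - 9)*3 = (11/24 + 55/32) - 5*(-27)*3 = 209/96 + 135*3 = 209/96 + 405 = 39089/96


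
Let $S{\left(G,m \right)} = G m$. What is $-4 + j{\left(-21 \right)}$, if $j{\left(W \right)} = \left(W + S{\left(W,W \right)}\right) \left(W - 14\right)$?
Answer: $-14704$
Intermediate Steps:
$j{\left(W \right)} = \left(-14 + W\right) \left(W + W^{2}\right)$ ($j{\left(W \right)} = \left(W + W W\right) \left(W - 14\right) = \left(W + W^{2}\right) \left(-14 + W\right) = \left(-14 + W\right) \left(W + W^{2}\right)$)
$-4 + j{\left(-21 \right)} = -4 - 21 \left(-14 + \left(-21\right)^{2} - -273\right) = -4 - 21 \left(-14 + 441 + 273\right) = -4 - 14700 = -14704$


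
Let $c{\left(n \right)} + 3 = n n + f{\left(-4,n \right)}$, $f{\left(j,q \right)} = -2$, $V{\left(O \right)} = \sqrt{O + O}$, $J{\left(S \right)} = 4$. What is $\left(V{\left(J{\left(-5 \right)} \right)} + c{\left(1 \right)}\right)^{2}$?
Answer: $24 - 16 \sqrt{2} \approx 1.3726$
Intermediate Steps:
$V{\left(O \right)} = \sqrt{2} \sqrt{O}$ ($V{\left(O \right)} = \sqrt{2 O} = \sqrt{2} \sqrt{O}$)
$c{\left(n \right)} = -5 + n^{2}$ ($c{\left(n \right)} = -3 + \left(n n - 2\right) = -3 + \left(n^{2} - 2\right) = -3 + \left(-2 + n^{2}\right) = -5 + n^{2}$)
$\left(V{\left(J{\left(-5 \right)} \right)} + c{\left(1 \right)}\right)^{2} = \left(\sqrt{2} \sqrt{4} - \left(5 - 1^{2}\right)\right)^{2} = \left(\sqrt{2} \cdot 2 + \left(-5 + 1\right)\right)^{2} = \left(2 \sqrt{2} - 4\right)^{2} = \left(-4 + 2 \sqrt{2}\right)^{2}$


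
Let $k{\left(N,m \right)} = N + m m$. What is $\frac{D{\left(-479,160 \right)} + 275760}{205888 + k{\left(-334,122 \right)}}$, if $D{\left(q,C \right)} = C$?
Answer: $\frac{137960}{110219} \approx 1.2517$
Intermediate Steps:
$k{\left(N,m \right)} = N + m^{2}$
$\frac{D{\left(-479,160 \right)} + 275760}{205888 + k{\left(-334,122 \right)}} = \frac{160 + 275760}{205888 - \left(334 - 122^{2}\right)} = \frac{275920}{205888 + \left(-334 + 14884\right)} = \frac{275920}{205888 + 14550} = \frac{275920}{220438} = 275920 \cdot \frac{1}{220438} = \frac{137960}{110219}$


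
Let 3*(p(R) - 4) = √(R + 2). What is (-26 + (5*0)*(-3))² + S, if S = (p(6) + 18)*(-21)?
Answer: 214 - 14*√2 ≈ 194.20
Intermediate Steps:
p(R) = 4 + √(2 + R)/3 (p(R) = 4 + √(R + 2)/3 = 4 + √(2 + R)/3)
S = -462 - 14*√2 (S = ((4 + √(2 + 6)/3) + 18)*(-21) = ((4 + √8/3) + 18)*(-21) = ((4 + (2*√2)/3) + 18)*(-21) = ((4 + 2*√2/3) + 18)*(-21) = (22 + 2*√2/3)*(-21) = -462 - 14*√2 ≈ -481.80)
(-26 + (5*0)*(-3))² + S = (-26 + (5*0)*(-3))² + (-462 - 14*√2) = (-26 + 0*(-3))² + (-462 - 14*√2) = (-26 + 0)² + (-462 - 14*√2) = (-26)² + (-462 - 14*√2) = 676 + (-462 - 14*√2) = 214 - 14*√2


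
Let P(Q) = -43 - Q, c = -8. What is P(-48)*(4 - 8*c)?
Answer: 340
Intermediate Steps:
P(-48)*(4 - 8*c) = (-43 - 1*(-48))*(4 - 8*(-8)) = (-43 + 48)*(4 + 64) = 5*68 = 340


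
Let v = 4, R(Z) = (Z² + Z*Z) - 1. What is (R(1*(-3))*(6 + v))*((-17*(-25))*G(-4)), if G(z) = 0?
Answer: 0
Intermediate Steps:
R(Z) = -1 + 2*Z² (R(Z) = (Z² + Z²) - 1 = 2*Z² - 1 = -1 + 2*Z²)
(R(1*(-3))*(6 + v))*((-17*(-25))*G(-4)) = ((-1 + 2*(1*(-3))²)*(6 + 4))*(-17*(-25)*0) = ((-1 + 2*(-3)²)*10)*(425*0) = ((-1 + 2*9)*10)*0 = ((-1 + 18)*10)*0 = (17*10)*0 = 170*0 = 0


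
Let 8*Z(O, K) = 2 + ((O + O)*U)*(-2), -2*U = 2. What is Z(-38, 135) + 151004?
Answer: 603941/4 ≈ 1.5099e+5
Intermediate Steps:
U = -1 (U = -1/2*2 = -1)
Z(O, K) = 1/4 + O/2 (Z(O, K) = (2 + ((O + O)*(-1))*(-2))/8 = (2 + ((2*O)*(-1))*(-2))/8 = (2 - 2*O*(-2))/8 = (2 + 4*O)/8 = 1/4 + O/2)
Z(-38, 135) + 151004 = (1/4 + (1/2)*(-38)) + 151004 = (1/4 - 19) + 151004 = -75/4 + 151004 = 603941/4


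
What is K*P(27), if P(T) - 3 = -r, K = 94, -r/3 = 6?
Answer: 1974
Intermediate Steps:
r = -18 (r = -3*6 = -18)
P(T) = 21 (P(T) = 3 - 1*(-18) = 3 + 18 = 21)
K*P(27) = 94*21 = 1974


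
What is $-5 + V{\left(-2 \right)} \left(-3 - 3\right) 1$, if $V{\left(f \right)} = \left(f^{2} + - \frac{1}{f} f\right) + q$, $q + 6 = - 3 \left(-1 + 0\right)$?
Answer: $-5$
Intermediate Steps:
$q = -3$ ($q = -6 - 3 \left(-1 + 0\right) = -6 - -3 = -6 + 3 = -3$)
$V{\left(f \right)} = -4 + f^{2}$ ($V{\left(f \right)} = \left(f^{2} + - \frac{1}{f} f\right) - 3 = \left(f^{2} - 1\right) - 3 = \left(-1 + f^{2}\right) - 3 = -4 + f^{2}$)
$-5 + V{\left(-2 \right)} \left(-3 - 3\right) 1 = -5 + \left(-4 + \left(-2\right)^{2}\right) \left(-3 - 3\right) 1 = -5 + \left(-4 + 4\right) \left(\left(-6\right) 1\right) = -5 + 0 \left(-6\right) = -5 + 0 = -5$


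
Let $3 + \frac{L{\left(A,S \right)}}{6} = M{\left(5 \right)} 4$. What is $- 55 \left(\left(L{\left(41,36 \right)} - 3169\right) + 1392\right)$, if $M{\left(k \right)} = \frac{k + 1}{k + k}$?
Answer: $97933$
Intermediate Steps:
$M{\left(k \right)} = \frac{1 + k}{2 k}$
$L{\left(A,S \right)} = - \frac{18}{5}$ ($L{\left(A,S \right)} = -18 + 6 \frac{1 + 5}{2 \cdot 5} \cdot 4 = -18 + 6 \cdot \frac{1}{2} \cdot \frac{1}{5} \cdot 6 \cdot 4 = -18 + 6 \cdot \frac{3}{5} \cdot 4 = -18 + 6 \cdot \frac{12}{5} = -18 + \frac{72}{5} = - \frac{18}{5}$)
$- 55 \left(\left(L{\left(41,36 \right)} - 3169\right) + 1392\right) = - 55 \left(\left(- \frac{18}{5} - 3169\right) + 1392\right) = - 55 \left(- \frac{15863}{5} + 1392\right) = \left(-55\right) \left(- \frac{8903}{5}\right) = 97933$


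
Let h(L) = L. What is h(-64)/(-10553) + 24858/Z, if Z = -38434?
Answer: -129933349/202797001 ≈ -0.64071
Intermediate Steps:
h(-64)/(-10553) + 24858/Z = -64/(-10553) + 24858/(-38434) = -64*(-1/10553) + 24858*(-1/38434) = 64/10553 - 12429/19217 = -129933349/202797001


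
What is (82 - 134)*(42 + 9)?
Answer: -2652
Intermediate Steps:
(82 - 134)*(42 + 9) = -52*51 = -2652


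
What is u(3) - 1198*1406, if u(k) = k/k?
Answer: -1684387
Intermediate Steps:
u(k) = 1
u(3) - 1198*1406 = 1 - 1198*1406 = 1 - 1684388 = -1684387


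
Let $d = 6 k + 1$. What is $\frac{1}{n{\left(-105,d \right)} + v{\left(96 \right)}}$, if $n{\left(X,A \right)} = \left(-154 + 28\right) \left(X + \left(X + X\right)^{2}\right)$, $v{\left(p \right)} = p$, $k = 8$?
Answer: $- \frac{1}{5543274} \approx -1.804 \cdot 10^{-7}$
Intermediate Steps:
$d = 49$ ($d = 6 \cdot 8 + 1 = 48 + 1 = 49$)
$n{\left(X,A \right)} = - 504 X^{2} - 126 X$ ($n{\left(X,A \right)} = - 126 \left(X + \left(2 X\right)^{2}\right) = - 126 \left(X + 4 X^{2}\right) = - 504 X^{2} - 126 X$)
$\frac{1}{n{\left(-105,d \right)} + v{\left(96 \right)}} = \frac{1}{\left(-126\right) \left(-105\right) \left(1 + 4 \left(-105\right)\right) + 96} = \frac{1}{\left(-126\right) \left(-105\right) \left(1 - 420\right) + 96} = \frac{1}{\left(-126\right) \left(-105\right) \left(-419\right) + 96} = \frac{1}{-5543370 + 96} = \frac{1}{-5543274} = - \frac{1}{5543274}$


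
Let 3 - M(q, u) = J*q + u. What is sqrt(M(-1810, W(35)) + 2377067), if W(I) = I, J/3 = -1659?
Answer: 3*I*sqrt(736815) ≈ 2575.1*I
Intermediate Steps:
J = -4977 (J = 3*(-1659) = -4977)
M(q, u) = 3 - u + 4977*q (M(q, u) = 3 - (-4977*q + u) = 3 - (u - 4977*q) = 3 + (-u + 4977*q) = 3 - u + 4977*q)
sqrt(M(-1810, W(35)) + 2377067) = sqrt((3 - 1*35 + 4977*(-1810)) + 2377067) = sqrt((3 - 35 - 9008370) + 2377067) = sqrt(-9008402 + 2377067) = sqrt(-6631335) = 3*I*sqrt(736815)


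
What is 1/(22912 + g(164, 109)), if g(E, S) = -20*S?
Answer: 1/20732 ≈ 4.8235e-5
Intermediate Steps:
1/(22912 + g(164, 109)) = 1/(22912 - 20*109) = 1/(22912 - 2180) = 1/20732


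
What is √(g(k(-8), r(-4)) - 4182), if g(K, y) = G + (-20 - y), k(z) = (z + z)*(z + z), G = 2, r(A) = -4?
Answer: 2*I*√1049 ≈ 64.776*I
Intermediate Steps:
k(z) = 4*z² (k(z) = (2*z)*(2*z) = 4*z²)
g(K, y) = -18 - y (g(K, y) = 2 + (-20 - y) = -18 - y)
√(g(k(-8), r(-4)) - 4182) = √((-18 - 1*(-4)) - 4182) = √((-18 + 4) - 4182) = √(-14 - 4182) = √(-4196) = 2*I*√1049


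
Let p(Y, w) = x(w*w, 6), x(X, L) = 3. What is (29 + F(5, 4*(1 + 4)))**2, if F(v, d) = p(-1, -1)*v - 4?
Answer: 1600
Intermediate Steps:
p(Y, w) = 3
F(v, d) = -4 + 3*v (F(v, d) = 3*v - 4 = -4 + 3*v)
(29 + F(5, 4*(1 + 4)))**2 = (29 + (-4 + 3*5))**2 = (29 + (-4 + 15))**2 = (29 + 11)**2 = 40**2 = 1600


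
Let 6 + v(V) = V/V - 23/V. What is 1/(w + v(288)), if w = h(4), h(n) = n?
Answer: -288/311 ≈ -0.92605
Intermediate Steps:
v(V) = -5 - 23/V (v(V) = -6 + (V/V - 23/V) = -6 + (1 - 23/V) = -5 - 23/V)
w = 4
1/(w + v(288)) = 1/(4 + (-5 - 23/288)) = 1/(4 - 1463/288) = 1/(-311/288) = -288/311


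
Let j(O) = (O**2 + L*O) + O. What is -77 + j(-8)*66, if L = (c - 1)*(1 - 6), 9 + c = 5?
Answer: -9581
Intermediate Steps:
c = -4 (c = -9 + 5 = -4)
L = 25 (L = (-4 - 1)*(1 - 6) = -5*(-5) = 25)
j(O) = O**2 + 26*O (j(O) = (O**2 + 25*O) + O = O**2 + 26*O)
-77 + j(-8)*66 = -77 - 8*(26 - 8)*66 = -77 - 8*18*66 = -77 - 144*66 = -77 - 9504 = -9581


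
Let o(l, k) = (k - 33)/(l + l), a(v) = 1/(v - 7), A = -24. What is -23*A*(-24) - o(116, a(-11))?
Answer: -55323053/4176 ≈ -13248.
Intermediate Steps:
a(v) = 1/(-7 + v)
o(l, k) = (-33 + k)/(2*l) (o(l, k) = (-33 + k)/((2*l)) = (-33 + k)*(1/(2*l)) = (-33 + k)/(2*l))
-23*A*(-24) - o(116, a(-11)) = -23*(-24)*(-24) - (-33 + 1/(-7 - 11))/(2*116) = 552*(-24) - (-33 + 1/(-18))/(2*116) = -13248 - (-33 - 1/18)/(2*116) = -13248 - (-595)/(2*116*18) = -13248 - 1*(-595/4176) = -13248 + 595/4176 = -55323053/4176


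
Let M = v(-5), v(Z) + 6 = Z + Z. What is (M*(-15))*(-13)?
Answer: -3120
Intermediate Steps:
v(Z) = -6 + 2*Z (v(Z) = -6 + (Z + Z) = -6 + 2*Z)
M = -16 (M = -6 + 2*(-5) = -6 - 10 = -16)
(M*(-15))*(-13) = -16*(-15)*(-13) = 240*(-13) = -3120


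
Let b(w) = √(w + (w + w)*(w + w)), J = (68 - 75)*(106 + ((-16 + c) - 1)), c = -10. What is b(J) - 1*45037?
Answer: -45037 + √1222683 ≈ -43931.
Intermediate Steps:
J = -553 (J = (68 - 75)*(106 + ((-16 - 10) - 1)) = -7*(106 + (-26 - 1)) = -7*(106 - 27) = -7*79 = -553)
b(w) = √(w + 4*w²) (b(w) = √(w + (2*w)*(2*w)) = √(w + 4*w²))
b(J) - 1*45037 = √(-553*(1 + 4*(-553))) - 1*45037 = √(-553*(1 - 2212)) - 45037 = √(-553*(-2211)) - 45037 = √1222683 - 45037 = -45037 + √1222683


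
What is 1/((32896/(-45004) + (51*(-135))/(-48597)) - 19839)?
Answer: -182254949/3615863332742 ≈ -5.0404e-5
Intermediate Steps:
1/((32896/(-45004) + (51*(-135))/(-48597)) - 19839) = 1/((32896*(-1/45004) - 6885*(-1/48597)) - 19839) = 1/((-8224/11251 + 2295/16199) - 19839) = 1/(-107399531/182254949 - 19839) = 1/(-3615863332742/182254949) = -182254949/3615863332742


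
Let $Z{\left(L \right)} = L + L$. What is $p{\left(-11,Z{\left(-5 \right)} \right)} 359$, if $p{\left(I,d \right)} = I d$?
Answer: $39490$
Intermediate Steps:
$Z{\left(L \right)} = 2 L$
$p{\left(-11,Z{\left(-5 \right)} \right)} 359 = - 11 \cdot 2 \left(-5\right) 359 = \left(-11\right) \left(-10\right) 359 = 110 \cdot 359 = 39490$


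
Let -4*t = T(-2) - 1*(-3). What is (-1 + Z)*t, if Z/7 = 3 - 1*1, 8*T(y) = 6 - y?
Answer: -13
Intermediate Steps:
T(y) = 3/4 - y/8 (T(y) = (6 - y)/8 = 3/4 - y/8)
Z = 14 (Z = 7*(3 - 1*1) = 7*(3 - 1) = 7*2 = 14)
t = -1 (t = -((3/4 - 1/8*(-2)) - 1*(-3))/4 = -((3/4 + 1/4) + 3)/4 = -(1 + 3)/4 = -1/4*4 = -1)
(-1 + Z)*t = (-1 + 14)*(-1) = 13*(-1) = -13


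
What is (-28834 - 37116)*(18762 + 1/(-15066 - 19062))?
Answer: -21114206916625/17064 ≈ -1.2374e+9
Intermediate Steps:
(-28834 - 37116)*(18762 + 1/(-15066 - 19062)) = -65950*(18762 + 1/(-34128)) = -65950*(18762 - 1/34128) = -65950*640309535/34128 = -21114206916625/17064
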